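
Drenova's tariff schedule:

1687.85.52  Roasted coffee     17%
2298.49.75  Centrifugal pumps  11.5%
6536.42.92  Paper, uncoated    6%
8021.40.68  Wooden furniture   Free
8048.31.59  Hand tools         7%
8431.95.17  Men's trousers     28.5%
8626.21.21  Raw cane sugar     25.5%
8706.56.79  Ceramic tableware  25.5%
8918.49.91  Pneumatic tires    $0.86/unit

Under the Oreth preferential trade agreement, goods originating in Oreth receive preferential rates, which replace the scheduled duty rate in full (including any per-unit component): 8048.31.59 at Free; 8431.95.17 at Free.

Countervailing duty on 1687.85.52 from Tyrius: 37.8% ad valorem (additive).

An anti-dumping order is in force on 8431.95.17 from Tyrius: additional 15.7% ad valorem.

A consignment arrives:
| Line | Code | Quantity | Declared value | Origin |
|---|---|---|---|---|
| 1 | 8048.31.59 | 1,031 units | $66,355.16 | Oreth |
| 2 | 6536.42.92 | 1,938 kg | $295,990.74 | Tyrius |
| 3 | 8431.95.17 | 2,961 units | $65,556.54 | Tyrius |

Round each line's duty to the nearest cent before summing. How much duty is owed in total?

Line 1 (8048.31.59, Oreth, 1,031 units, $66,355.16):
Base rate for 8048.31.59 is 7%.
Origin Oreth qualifies under the Drenova–Oreth agreement and 8048.31.59 is covered: preferential rate Free applies instead.
Duty = $66,355.16 × 0% = $0.00.
Line 2 (6536.42.92, Tyrius, 1,938 kg, $295,990.74):
Base rate for 6536.42.92 is 6%.
Duty = $295,990.74 × 6% = $17,759.44.
Line 3 (8431.95.17, Tyrius, 2,961 units, $65,556.54):
Base rate for 8431.95.17 is 28.5%.
8431.95.17 has an FTA preferential rate, but origin Tyrius is not Oreth; base rate stands.
Additional duty on 8431.95.17 from Tyrius: +15.7%. Applied ad valorem rate: 28.5% + 15.7% = 44.2%.
Duty = $65,556.54 × 44.2% = $28,975.99.
Total = $0.00 + $17,759.44 + $28,975.99 = $46,735.43.

$46,735.43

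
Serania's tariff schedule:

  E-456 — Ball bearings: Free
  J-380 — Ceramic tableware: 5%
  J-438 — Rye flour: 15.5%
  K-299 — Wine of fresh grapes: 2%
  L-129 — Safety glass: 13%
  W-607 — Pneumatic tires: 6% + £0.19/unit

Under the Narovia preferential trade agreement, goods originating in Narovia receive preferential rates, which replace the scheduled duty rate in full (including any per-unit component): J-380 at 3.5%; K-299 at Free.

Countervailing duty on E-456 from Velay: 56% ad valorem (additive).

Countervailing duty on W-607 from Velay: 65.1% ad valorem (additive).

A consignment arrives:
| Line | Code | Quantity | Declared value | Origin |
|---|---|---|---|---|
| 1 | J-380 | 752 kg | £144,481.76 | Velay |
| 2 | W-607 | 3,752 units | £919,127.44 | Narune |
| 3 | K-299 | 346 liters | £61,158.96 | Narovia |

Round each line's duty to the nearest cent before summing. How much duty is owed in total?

£63,084.62

Line 1 (J-380, Velay, 752 kg, £144,481.76):
Base rate for J-380 is 5%.
J-380 has an FTA preferential rate, but origin Velay is not Narovia; base rate stands.
Duty = £144,481.76 × 5% = £7,224.09.
Line 2 (W-607, Narune, 3,752 units, £919,127.44):
Base rate for W-607 is 6% + £0.19/unit.
The additional-duty order on W-607 targets Velay, not Narune; it does not apply.
Duty = £919,127.44 × 6% + 3,752 × £0.19 = £55,860.53.
Line 3 (K-299, Narovia, 346 liters, £61,158.96):
Base rate for K-299 is 2%.
Origin Narovia qualifies under the Serania–Narovia agreement and K-299 is covered: preferential rate Free applies instead.
Duty = £61,158.96 × 0% = £0.00.
Total = £7,224.09 + £55,860.53 + £0.00 = £63,084.62.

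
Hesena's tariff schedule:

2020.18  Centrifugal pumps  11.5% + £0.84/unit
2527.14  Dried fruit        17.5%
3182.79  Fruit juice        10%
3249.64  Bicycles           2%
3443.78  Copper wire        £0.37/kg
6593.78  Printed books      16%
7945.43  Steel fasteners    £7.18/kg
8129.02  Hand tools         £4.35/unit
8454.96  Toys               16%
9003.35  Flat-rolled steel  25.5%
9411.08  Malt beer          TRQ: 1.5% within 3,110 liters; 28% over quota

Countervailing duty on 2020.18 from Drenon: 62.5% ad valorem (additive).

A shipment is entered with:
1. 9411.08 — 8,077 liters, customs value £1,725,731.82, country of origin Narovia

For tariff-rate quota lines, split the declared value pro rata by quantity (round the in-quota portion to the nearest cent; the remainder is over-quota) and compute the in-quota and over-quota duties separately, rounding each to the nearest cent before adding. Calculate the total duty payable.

£307,117.02

Line 1 (9411.08, Narovia, 8,077 liters, £1,725,731.82):
Code 9411.08 is under a tariff-rate quota (threshold 3,110 liters). In-quota: 3,110 liters at 1.5%; over-quota: 4,967 liters at 28%.
Pro-rata value split: in-quota = £1,725,731.82 × 3,110/8,077 = £664,482.60; over-quota = £1,725,731.82 − £664,482.60 = £1,061,249.22.
In-quota duty = £664,482.60 × 1.5% = £9,967.24. Over-quota duty = £1,061,249.22 × 28% = £297,149.78.
Line duty = £9,967.24 + £297,149.78 = £307,117.02.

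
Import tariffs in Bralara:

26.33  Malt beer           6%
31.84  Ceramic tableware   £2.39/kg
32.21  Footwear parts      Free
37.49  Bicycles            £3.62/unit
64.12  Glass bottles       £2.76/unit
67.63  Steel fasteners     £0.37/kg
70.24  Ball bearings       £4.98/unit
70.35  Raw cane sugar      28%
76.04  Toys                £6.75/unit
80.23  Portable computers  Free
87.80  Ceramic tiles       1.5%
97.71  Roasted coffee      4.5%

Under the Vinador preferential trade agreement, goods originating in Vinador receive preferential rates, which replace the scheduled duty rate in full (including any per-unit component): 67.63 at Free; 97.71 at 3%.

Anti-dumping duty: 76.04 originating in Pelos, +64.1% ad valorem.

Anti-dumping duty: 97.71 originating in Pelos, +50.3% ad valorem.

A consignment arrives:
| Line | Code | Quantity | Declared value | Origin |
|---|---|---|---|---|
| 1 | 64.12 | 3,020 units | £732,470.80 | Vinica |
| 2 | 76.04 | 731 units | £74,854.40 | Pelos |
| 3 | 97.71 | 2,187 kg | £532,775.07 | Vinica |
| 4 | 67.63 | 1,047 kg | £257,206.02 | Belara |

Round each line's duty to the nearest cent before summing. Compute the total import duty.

£85,613.39

Line 1 (64.12, Vinica, 3,020 units, £732,470.80):
Base rate for 64.12 is £2.76/unit.
Duty = 3,020 × £2.76 = £8,335.20.
Line 2 (76.04, Pelos, 731 units, £74,854.40):
Base rate for 76.04 is £6.75/unit.
Additional duty on 76.04 from Pelos: +64.1% ad valorem. Applied ad valorem rate = 64.1%.
Duty = £74,854.40 × 64.1% + 731 × £6.75 = £52,915.92.
Line 3 (97.71, Vinica, 2,187 kg, £532,775.07):
Base rate for 97.71 is 4.5%.
97.71 has an FTA preferential rate, but origin Vinica is not Vinador; base rate stands.
The additional-duty order on 97.71 targets Pelos, not Vinica; it does not apply.
Duty = £532,775.07 × 4.5% = £23,974.88.
Line 4 (67.63, Belara, 1,047 kg, £257,206.02):
Base rate for 67.63 is £0.37/kg.
67.63 has an FTA preferential rate, but origin Belara is not Vinador; base rate stands.
Duty = 1,047 × £0.37 = £387.39.
Total = £8,335.20 + £52,915.92 + £23,974.88 + £387.39 = £85,613.39.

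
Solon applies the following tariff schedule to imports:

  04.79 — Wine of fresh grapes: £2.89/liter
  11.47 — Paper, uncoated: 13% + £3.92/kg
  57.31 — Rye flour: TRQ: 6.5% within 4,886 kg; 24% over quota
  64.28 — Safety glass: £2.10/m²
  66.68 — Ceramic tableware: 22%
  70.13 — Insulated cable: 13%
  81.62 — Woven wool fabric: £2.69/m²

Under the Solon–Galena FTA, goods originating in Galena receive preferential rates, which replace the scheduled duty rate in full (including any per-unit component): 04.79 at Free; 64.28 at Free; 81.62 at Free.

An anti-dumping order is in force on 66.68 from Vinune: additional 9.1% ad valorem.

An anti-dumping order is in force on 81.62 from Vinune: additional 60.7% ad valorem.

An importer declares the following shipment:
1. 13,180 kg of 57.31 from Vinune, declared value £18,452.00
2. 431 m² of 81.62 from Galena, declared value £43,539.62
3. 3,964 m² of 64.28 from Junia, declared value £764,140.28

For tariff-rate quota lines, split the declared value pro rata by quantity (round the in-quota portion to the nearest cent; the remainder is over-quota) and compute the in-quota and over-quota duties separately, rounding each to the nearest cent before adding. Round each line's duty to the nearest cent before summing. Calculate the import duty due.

£11,555.81

Line 1 (57.31, Vinune, 13,180 kg, £18,452.00):
Code 57.31 is under a tariff-rate quota (threshold 4,886 kg). In-quota: 4,886 kg at 6.5%; over-quota: 8,294 kg at 24%.
Pro-rata value split: in-quota = £18,452.00 × 4,886/13,180 = £6,840.40; over-quota = £18,452.00 − £6,840.40 = £11,611.60.
In-quota duty = £6,840.40 × 6.5% = £444.63. Over-quota duty = £11,611.60 × 24% = £2,786.78.
Line duty = £444.63 + £2,786.78 = £3,231.41.
Line 2 (81.62, Galena, 431 m², £43,539.62):
Base rate for 81.62 is £2.69/m².
Origin Galena qualifies under the Solon–Galena agreement and 81.62 is covered: preferential rate Free applies instead.
The additional-duty order on 81.62 targets Vinune, not Galena; it does not apply.
Duty = £43,539.62 × 0% = £0.00.
Line 3 (64.28, Junia, 3,964 m², £764,140.28):
Base rate for 64.28 is £2.10/m².
64.28 has an FTA preferential rate, but origin Junia is not Galena; base rate stands.
Duty = 3,964 × £2.10 = £8,324.40.
Total = £3,231.41 + £0.00 + £8,324.40 = £11,555.81.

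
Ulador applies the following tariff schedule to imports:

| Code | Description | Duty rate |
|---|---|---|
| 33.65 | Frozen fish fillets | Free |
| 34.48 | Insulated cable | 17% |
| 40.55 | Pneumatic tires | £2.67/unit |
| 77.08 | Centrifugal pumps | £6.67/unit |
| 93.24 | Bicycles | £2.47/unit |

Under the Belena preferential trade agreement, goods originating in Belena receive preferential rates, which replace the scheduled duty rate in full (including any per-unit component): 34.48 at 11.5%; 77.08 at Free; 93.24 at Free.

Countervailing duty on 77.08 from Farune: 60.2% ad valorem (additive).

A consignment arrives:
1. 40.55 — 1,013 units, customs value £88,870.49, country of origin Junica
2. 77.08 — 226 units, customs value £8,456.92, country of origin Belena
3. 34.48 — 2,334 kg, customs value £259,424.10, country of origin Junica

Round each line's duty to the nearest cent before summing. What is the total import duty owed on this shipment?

£46,806.81

Line 1 (40.55, Junica, 1,013 units, £88,870.49):
Base rate for 40.55 is £2.67/unit.
Duty = 1,013 × £2.67 = £2,704.71.
Line 2 (77.08, Belena, 226 units, £8,456.92):
Base rate for 77.08 is £6.67/unit.
Origin Belena qualifies under the Ulador–Belena agreement and 77.08 is covered: preferential rate Free applies instead.
The additional-duty order on 77.08 targets Farune, not Belena; it does not apply.
Duty = £8,456.92 × 0% = £0.00.
Line 3 (34.48, Junica, 2,334 kg, £259,424.10):
Base rate for 34.48 is 17%.
34.48 has an FTA preferential rate, but origin Junica is not Belena; base rate stands.
Duty = £259,424.10 × 17% = £44,102.10.
Total = £2,704.71 + £0.00 + £44,102.10 = £46,806.81.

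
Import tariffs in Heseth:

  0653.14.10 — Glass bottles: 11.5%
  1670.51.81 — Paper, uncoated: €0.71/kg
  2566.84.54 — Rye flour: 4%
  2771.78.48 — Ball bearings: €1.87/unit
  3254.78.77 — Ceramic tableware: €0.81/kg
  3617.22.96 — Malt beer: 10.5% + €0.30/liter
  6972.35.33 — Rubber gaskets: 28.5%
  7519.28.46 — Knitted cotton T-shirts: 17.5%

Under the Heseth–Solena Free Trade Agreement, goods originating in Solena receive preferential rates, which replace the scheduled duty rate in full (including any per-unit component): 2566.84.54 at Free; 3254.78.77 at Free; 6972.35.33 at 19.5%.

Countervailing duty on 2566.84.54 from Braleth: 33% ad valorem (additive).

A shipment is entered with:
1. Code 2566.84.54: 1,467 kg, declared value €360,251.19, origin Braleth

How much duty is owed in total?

Line 1 (2566.84.54, Braleth, 1,467 kg, €360,251.19):
Base rate for 2566.84.54 is 4%.
2566.84.54 has an FTA preferential rate, but origin Braleth is not Solena; base rate stands.
Additional duty on 2566.84.54 from Braleth: +33%. Applied ad valorem rate: 4% + 33% = 37%.
Duty = €360,251.19 × 37% = €133,292.94.

€133,292.94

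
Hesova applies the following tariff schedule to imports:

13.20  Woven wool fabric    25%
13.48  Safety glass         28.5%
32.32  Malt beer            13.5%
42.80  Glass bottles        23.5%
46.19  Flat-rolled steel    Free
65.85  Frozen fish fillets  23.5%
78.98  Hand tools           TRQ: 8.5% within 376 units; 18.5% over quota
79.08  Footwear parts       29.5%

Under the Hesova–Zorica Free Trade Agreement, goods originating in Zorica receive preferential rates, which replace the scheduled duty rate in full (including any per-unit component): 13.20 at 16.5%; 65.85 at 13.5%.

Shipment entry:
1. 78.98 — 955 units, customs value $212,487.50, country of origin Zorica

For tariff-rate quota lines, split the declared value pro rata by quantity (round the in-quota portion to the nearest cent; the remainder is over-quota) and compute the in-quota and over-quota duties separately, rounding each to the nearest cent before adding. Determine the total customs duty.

$30,944.19

Line 1 (78.98, Zorica, 955 units, $212,487.50):
Code 78.98 is under a tariff-rate quota (threshold 376 units). In-quota: 376 units at 8.5%; over-quota: 579 units at 18.5%.
Pro-rata value split: in-quota = $212,487.50 × 376/955 = $83,660.00; over-quota = $212,487.50 − $83,660.00 = $128,827.50.
In-quota duty = $83,660.00 × 8.5% = $7,111.10. Over-quota duty = $128,827.50 × 18.5% = $23,833.09.
Line duty = $7,111.10 + $23,833.09 = $30,944.19.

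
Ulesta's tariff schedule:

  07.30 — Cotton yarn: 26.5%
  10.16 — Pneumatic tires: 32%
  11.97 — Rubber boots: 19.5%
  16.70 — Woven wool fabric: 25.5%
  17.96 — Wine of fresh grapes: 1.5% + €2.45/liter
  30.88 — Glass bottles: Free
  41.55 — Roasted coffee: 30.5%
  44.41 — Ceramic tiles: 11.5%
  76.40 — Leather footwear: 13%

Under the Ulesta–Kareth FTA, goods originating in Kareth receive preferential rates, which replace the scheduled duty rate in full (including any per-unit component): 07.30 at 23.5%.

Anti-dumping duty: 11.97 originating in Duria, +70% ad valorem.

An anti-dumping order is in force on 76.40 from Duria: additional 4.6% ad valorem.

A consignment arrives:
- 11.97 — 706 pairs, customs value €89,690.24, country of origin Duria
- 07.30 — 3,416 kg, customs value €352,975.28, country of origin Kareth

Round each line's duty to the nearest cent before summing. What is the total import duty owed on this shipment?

€163,221.95

Line 1 (11.97, Duria, 706 pairs, €89,690.24):
Base rate for 11.97 is 19.5%.
Additional duty on 11.97 from Duria: +70%. Applied ad valorem rate: 19.5% + 70% = 89.5%.
Duty = €89,690.24 × 89.5% = €80,272.76.
Line 2 (07.30, Kareth, 3,416 kg, €352,975.28):
Base rate for 07.30 is 26.5%.
Origin Kareth qualifies under the Ulesta–Kareth agreement and 07.30 is covered: preferential rate 23.5% applies instead.
Duty = €352,975.28 × 23.5% = €82,949.19.
Total = €80,272.76 + €82,949.19 = €163,221.95.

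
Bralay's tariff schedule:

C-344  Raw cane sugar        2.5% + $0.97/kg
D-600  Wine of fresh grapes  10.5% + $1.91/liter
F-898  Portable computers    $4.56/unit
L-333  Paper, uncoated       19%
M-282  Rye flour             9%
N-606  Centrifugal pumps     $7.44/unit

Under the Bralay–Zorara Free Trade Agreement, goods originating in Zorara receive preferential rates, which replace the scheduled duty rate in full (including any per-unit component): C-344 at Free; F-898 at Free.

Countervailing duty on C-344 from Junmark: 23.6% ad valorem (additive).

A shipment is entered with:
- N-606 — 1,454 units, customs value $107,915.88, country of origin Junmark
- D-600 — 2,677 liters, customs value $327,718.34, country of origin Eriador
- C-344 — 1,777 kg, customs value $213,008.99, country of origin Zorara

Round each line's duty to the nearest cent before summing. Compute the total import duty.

$50,341.26

Line 1 (N-606, Junmark, 1,454 units, $107,915.88):
Base rate for N-606 is $7.44/unit.
Duty = 1,454 × $7.44 = $10,817.76.
Line 2 (D-600, Eriador, 2,677 liters, $327,718.34):
Base rate for D-600 is 10.5% + $1.91/liter.
Duty = $327,718.34 × 10.5% + 2,677 × $1.91 = $39,523.50.
Line 3 (C-344, Zorara, 1,777 kg, $213,008.99):
Base rate for C-344 is 2.5% + $0.97/kg.
Origin Zorara qualifies under the Bralay–Zorara agreement and C-344 is covered: preferential rate Free applies instead.
The additional-duty order on C-344 targets Junmark, not Zorara; it does not apply.
Duty = $213,008.99 × 0% = $0.00.
Total = $10,817.76 + $39,523.50 + $0.00 = $50,341.26.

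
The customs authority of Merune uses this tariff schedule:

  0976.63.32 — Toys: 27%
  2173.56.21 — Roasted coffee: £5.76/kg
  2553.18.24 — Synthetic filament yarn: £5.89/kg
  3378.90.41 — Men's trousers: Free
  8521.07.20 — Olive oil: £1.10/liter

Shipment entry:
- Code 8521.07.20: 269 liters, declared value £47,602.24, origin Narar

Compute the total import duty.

Line 1 (8521.07.20, Narar, 269 liters, £47,602.24):
Base rate for 8521.07.20 is £1.10/liter.
Duty = 269 × £1.10 = £295.90.

£295.90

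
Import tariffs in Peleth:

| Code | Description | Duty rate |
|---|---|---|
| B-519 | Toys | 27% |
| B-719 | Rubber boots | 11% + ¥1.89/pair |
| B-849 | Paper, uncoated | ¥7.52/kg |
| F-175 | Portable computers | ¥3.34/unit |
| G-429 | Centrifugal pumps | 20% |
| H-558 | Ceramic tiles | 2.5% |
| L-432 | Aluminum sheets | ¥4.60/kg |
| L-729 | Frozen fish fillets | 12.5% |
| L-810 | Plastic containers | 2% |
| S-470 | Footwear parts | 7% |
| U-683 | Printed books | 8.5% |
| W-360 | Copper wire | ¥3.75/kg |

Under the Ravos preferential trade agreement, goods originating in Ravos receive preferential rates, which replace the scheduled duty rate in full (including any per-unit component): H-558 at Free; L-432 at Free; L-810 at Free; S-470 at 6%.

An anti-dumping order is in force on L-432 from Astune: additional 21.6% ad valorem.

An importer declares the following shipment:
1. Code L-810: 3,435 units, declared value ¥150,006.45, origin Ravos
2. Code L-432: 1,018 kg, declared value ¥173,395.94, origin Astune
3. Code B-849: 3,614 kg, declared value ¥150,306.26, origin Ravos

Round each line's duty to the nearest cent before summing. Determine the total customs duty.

¥69,313.60

Line 1 (L-810, Ravos, 3,435 units, ¥150,006.45):
Base rate for L-810 is 2%.
Origin Ravos qualifies under the Peleth–Ravos agreement and L-810 is covered: preferential rate Free applies instead.
Duty = ¥150,006.45 × 0% = ¥0.00.
Line 2 (L-432, Astune, 1,018 kg, ¥173,395.94):
Base rate for L-432 is ¥4.60/kg.
L-432 has an FTA preferential rate, but origin Astune is not Ravos; base rate stands.
Additional duty on L-432 from Astune: +21.6% ad valorem. Applied ad valorem rate = 21.6%.
Duty = ¥173,395.94 × 21.6% + 1,018 × ¥4.60 = ¥42,136.32.
Line 3 (B-849, Ravos, 3,614 kg, ¥150,306.26):
Base rate for B-849 is ¥7.52/kg.
Origin Ravos is the FTA partner but B-849 is not on the preference list; base rate stands.
Duty = 3,614 × ¥7.52 = ¥27,177.28.
Total = ¥0.00 + ¥42,136.32 + ¥27,177.28 = ¥69,313.60.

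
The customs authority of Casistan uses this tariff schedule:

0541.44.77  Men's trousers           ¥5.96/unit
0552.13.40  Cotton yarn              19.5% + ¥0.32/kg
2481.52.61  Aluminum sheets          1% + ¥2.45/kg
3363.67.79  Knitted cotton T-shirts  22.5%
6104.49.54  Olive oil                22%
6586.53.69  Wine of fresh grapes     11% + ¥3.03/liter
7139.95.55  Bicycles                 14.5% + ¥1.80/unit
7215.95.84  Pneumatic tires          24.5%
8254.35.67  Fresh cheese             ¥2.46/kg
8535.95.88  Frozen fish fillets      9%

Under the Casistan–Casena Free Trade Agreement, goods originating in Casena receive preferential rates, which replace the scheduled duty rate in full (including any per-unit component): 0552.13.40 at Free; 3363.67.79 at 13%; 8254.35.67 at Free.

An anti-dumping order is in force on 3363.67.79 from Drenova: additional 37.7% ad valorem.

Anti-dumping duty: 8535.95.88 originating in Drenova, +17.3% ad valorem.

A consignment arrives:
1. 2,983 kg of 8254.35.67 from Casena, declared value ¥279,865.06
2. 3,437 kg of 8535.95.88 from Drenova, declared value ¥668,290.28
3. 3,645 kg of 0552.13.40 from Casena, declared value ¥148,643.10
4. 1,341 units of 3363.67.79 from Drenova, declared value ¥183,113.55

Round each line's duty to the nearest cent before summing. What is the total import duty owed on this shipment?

¥285,994.70

Line 1 (8254.35.67, Casena, 2,983 kg, ¥279,865.06):
Base rate for 8254.35.67 is ¥2.46/kg.
Origin Casena qualifies under the Casistan–Casena agreement and 8254.35.67 is covered: preferential rate Free applies instead.
Duty = ¥279,865.06 × 0% = ¥0.00.
Line 2 (8535.95.88, Drenova, 3,437 kg, ¥668,290.28):
Base rate for 8535.95.88 is 9%.
Additional duty on 8535.95.88 from Drenova: +17.3%. Applied ad valorem rate: 9% + 17.3% = 26.3%.
Duty = ¥668,290.28 × 26.3% = ¥175,760.34.
Line 3 (0552.13.40, Casena, 3,645 kg, ¥148,643.10):
Base rate for 0552.13.40 is 19.5% + ¥0.32/kg.
Origin Casena qualifies under the Casistan–Casena agreement and 0552.13.40 is covered: preferential rate Free applies instead.
Duty = ¥148,643.10 × 0% = ¥0.00.
Line 4 (3363.67.79, Drenova, 1,341 units, ¥183,113.55):
Base rate for 3363.67.79 is 22.5%.
3363.67.79 has an FTA preferential rate, but origin Drenova is not Casena; base rate stands.
Additional duty on 3363.67.79 from Drenova: +37.7%. Applied ad valorem rate: 22.5% + 37.7% = 60.2%.
Duty = ¥183,113.55 × 60.2% = ¥110,234.36.
Total = ¥0.00 + ¥175,760.34 + ¥0.00 + ¥110,234.36 = ¥285,994.70.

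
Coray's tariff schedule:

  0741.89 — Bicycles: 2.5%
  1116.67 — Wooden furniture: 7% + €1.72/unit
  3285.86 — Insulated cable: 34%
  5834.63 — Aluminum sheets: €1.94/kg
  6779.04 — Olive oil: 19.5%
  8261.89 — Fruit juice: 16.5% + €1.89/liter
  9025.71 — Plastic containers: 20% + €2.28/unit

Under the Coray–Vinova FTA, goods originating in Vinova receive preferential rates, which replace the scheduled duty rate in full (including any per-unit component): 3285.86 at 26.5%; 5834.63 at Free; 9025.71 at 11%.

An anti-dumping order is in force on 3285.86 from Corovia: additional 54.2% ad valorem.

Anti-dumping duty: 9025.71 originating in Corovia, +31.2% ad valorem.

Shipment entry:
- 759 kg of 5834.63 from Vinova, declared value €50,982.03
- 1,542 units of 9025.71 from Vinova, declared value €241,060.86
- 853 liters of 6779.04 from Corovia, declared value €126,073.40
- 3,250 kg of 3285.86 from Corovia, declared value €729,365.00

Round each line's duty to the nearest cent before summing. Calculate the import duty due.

Line 1 (5834.63, Vinova, 759 kg, €50,982.03):
Base rate for 5834.63 is €1.94/kg.
Origin Vinova qualifies under the Coray–Vinova agreement and 5834.63 is covered: preferential rate Free applies instead.
Duty = €50,982.03 × 0% = €0.00.
Line 2 (9025.71, Vinova, 1,542 units, €241,060.86):
Base rate for 9025.71 is 20% + €2.28/unit.
Origin Vinova qualifies under the Coray–Vinova agreement and 9025.71 is covered: preferential rate 11% applies instead.
The additional-duty order on 9025.71 targets Corovia, not Vinova; it does not apply.
Duty = €241,060.86 × 11% = €26,516.69.
Line 3 (6779.04, Corovia, 853 liters, €126,073.40):
Base rate for 6779.04 is 19.5%.
Duty = €126,073.40 × 19.5% = €24,584.31.
Line 4 (3285.86, Corovia, 3,250 kg, €729,365.00):
Base rate for 3285.86 is 34%.
3285.86 has an FTA preferential rate, but origin Corovia is not Vinova; base rate stands.
Additional duty on 3285.86 from Corovia: +54.2%. Applied ad valorem rate: 34% + 54.2% = 88.2%.
Duty = €729,365.00 × 88.2% = €643,299.93.
Total = €0.00 + €26,516.69 + €24,584.31 + €643,299.93 = €694,400.93.

€694,400.93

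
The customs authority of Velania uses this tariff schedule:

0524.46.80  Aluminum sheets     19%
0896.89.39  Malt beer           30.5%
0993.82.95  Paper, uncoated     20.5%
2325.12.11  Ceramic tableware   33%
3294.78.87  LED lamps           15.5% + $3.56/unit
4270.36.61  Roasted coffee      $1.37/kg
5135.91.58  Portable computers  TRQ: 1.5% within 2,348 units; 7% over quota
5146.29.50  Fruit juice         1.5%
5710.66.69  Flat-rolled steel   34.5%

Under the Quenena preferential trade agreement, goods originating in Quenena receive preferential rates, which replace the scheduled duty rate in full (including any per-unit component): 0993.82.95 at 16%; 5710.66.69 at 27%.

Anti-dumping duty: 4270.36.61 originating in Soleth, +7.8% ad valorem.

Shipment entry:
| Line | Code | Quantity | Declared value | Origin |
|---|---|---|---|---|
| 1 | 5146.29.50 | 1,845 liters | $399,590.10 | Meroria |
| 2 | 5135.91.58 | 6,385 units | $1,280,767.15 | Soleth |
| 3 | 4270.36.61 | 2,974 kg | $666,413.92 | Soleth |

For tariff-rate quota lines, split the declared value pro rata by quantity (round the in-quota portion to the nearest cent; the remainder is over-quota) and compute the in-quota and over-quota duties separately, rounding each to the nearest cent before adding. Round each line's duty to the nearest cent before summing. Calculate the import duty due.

Line 1 (5146.29.50, Meroria, 1,845 liters, $399,590.10):
Base rate for 5146.29.50 is 1.5%.
Duty = $399,590.10 × 1.5% = $5,993.85.
Line 2 (5135.91.58, Soleth, 6,385 units, $1,280,767.15):
Code 5135.91.58 is under a tariff-rate quota (threshold 2,348 units). In-quota: 2,348 units at 1.5%; over-quota: 4,037 units at 7%.
Pro-rata value split: in-quota = $1,280,767.15 × 2,348/6,385 = $470,985.32; over-quota = $1,280,767.15 − $470,985.32 = $809,781.83.
In-quota duty = $470,985.32 × 1.5% = $7,064.78. Over-quota duty = $809,781.83 × 7% = $56,684.73.
Line duty = $7,064.78 + $56,684.73 = $63,749.51.
Line 3 (4270.36.61, Soleth, 2,974 kg, $666,413.92):
Base rate for 4270.36.61 is $1.37/kg.
Additional duty on 4270.36.61 from Soleth: +7.8% ad valorem. Applied ad valorem rate = 7.8%.
Duty = $666,413.92 × 7.8% + 2,974 × $1.37 = $56,054.67.
Total = $5,993.85 + $63,749.51 + $56,054.67 = $125,798.03.

$125,798.03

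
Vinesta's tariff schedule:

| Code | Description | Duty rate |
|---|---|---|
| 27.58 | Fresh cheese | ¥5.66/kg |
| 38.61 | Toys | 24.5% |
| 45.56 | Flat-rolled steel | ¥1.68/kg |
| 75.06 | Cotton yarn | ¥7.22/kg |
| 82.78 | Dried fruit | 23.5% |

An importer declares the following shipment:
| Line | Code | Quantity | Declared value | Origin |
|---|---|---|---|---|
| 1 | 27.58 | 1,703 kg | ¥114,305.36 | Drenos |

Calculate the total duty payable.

¥9,638.98

Line 1 (27.58, Drenos, 1,703 kg, ¥114,305.36):
Base rate for 27.58 is ¥5.66/kg.
Duty = 1,703 × ¥5.66 = ¥9,638.98.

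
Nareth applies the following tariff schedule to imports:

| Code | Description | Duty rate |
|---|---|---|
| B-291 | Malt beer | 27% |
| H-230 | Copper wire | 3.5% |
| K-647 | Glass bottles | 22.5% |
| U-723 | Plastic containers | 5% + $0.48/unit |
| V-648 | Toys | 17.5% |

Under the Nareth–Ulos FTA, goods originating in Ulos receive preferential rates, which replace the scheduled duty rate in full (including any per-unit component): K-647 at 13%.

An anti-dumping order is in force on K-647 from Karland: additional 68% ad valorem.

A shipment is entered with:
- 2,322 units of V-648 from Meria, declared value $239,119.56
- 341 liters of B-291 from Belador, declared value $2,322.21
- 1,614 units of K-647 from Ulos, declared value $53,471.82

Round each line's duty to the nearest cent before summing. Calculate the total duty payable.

Line 1 (V-648, Meria, 2,322 units, $239,119.56):
Base rate for V-648 is 17.5%.
Duty = $239,119.56 × 17.5% = $41,845.92.
Line 2 (B-291, Belador, 341 liters, $2,322.21):
Base rate for B-291 is 27%.
Duty = $2,322.21 × 27% = $627.00.
Line 3 (K-647, Ulos, 1,614 units, $53,471.82):
Base rate for K-647 is 22.5%.
Origin Ulos qualifies under the Nareth–Ulos agreement and K-647 is covered: preferential rate 13% applies instead.
The additional-duty order on K-647 targets Karland, not Ulos; it does not apply.
Duty = $53,471.82 × 13% = $6,951.34.
Total = $41,845.92 + $627.00 + $6,951.34 = $49,424.26.

$49,424.26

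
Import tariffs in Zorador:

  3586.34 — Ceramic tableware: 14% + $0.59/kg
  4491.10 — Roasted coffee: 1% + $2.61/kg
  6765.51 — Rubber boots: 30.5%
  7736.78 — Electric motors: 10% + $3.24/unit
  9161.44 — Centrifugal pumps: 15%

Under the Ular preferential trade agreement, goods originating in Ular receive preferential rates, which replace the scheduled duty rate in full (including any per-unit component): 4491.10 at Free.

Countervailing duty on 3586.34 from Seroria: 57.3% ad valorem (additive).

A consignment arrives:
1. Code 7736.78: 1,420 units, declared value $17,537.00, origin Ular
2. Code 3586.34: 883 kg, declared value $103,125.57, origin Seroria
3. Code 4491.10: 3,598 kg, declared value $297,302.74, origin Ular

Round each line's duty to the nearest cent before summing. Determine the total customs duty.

$80,404.00

Line 1 (7736.78, Ular, 1,420 units, $17,537.00):
Base rate for 7736.78 is 10% + $3.24/unit.
Origin Ular is the FTA partner but 7736.78 is not on the preference list; base rate stands.
Duty = $17,537.00 × 10% + 1,420 × $3.24 = $6,354.50.
Line 2 (3586.34, Seroria, 883 kg, $103,125.57):
Base rate for 3586.34 is 14% + $0.59/kg.
Additional duty on 3586.34 from Seroria: +57.3%. Applied ad valorem rate: 14% + 57.3% = 71.3%.
Duty = $103,125.57 × 71.3% + 883 × $0.59 = $74,049.50.
Line 3 (4491.10, Ular, 3,598 kg, $297,302.74):
Base rate for 4491.10 is 1% + $2.61/kg.
Origin Ular qualifies under the Zorador–Ular agreement and 4491.10 is covered: preferential rate Free applies instead.
Duty = $297,302.74 × 0% = $0.00.
Total = $6,354.50 + $74,049.50 + $0.00 = $80,404.00.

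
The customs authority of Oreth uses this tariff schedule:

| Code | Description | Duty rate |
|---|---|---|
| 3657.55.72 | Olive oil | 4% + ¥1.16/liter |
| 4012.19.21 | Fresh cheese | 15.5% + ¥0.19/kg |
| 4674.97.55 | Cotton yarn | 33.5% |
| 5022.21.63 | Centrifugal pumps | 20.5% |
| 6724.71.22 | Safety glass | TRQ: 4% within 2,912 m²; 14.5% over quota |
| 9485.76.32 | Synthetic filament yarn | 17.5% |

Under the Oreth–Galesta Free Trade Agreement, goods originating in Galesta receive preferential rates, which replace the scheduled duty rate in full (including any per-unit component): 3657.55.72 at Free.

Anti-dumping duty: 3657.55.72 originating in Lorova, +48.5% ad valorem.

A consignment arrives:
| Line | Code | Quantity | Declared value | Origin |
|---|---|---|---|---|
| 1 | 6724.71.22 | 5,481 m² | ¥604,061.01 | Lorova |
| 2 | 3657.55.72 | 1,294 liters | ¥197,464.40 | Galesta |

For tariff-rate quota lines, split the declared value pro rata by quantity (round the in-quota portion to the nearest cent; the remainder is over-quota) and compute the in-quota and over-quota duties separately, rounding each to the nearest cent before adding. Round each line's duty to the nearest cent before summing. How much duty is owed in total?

¥53,891.04

Line 1 (6724.71.22, Lorova, 5,481 m², ¥604,061.01):
Code 6724.71.22 is under a tariff-rate quota (threshold 2,912 m²). In-quota: 2,912 m² at 4%; over-quota: 2,569 m² at 14.5%.
Pro-rata value split: in-quota = ¥604,061.01 × 2,912/5,481 = ¥320,931.52; over-quota = ¥604,061.01 − ¥320,931.52 = ¥283,129.49.
In-quota duty = ¥320,931.52 × 4% = ¥12,837.26. Over-quota duty = ¥283,129.49 × 14.5% = ¥41,053.78.
Line duty = ¥12,837.26 + ¥41,053.78 = ¥53,891.04.
Line 2 (3657.55.72, Galesta, 1,294 liters, ¥197,464.40):
Base rate for 3657.55.72 is 4% + ¥1.16/liter.
Origin Galesta qualifies under the Oreth–Galesta agreement and 3657.55.72 is covered: preferential rate Free applies instead.
The additional-duty order on 3657.55.72 targets Lorova, not Galesta; it does not apply.
Duty = ¥197,464.40 × 0% = ¥0.00.
Total = ¥53,891.04 + ¥0.00 = ¥53,891.04.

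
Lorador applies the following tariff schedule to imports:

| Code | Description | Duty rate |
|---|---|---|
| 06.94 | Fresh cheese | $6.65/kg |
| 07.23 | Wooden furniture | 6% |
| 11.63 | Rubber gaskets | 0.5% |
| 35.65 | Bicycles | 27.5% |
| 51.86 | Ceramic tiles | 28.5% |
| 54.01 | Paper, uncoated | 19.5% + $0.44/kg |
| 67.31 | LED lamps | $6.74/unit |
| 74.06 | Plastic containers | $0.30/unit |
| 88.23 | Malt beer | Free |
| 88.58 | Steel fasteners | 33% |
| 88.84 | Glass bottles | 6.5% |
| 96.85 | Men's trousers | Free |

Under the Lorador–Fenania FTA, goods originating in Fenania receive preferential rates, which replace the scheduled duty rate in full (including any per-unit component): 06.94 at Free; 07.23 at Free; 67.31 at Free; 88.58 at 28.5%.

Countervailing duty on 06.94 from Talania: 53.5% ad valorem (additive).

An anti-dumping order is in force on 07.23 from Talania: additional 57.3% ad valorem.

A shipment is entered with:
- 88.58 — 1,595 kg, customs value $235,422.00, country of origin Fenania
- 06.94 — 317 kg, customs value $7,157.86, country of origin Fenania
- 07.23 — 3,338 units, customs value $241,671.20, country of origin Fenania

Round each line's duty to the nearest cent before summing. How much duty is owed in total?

Line 1 (88.58, Fenania, 1,595 kg, $235,422.00):
Base rate for 88.58 is 33%.
Origin Fenania qualifies under the Lorador–Fenania agreement and 88.58 is covered: preferential rate 28.5% applies instead.
Duty = $235,422.00 × 28.5% = $67,095.27.
Line 2 (06.94, Fenania, 317 kg, $7,157.86):
Base rate for 06.94 is $6.65/kg.
Origin Fenania qualifies under the Lorador–Fenania agreement and 06.94 is covered: preferential rate Free applies instead.
The additional-duty order on 06.94 targets Talania, not Fenania; it does not apply.
Duty = $7,157.86 × 0% = $0.00.
Line 3 (07.23, Fenania, 3,338 units, $241,671.20):
Base rate for 07.23 is 6%.
Origin Fenania qualifies under the Lorador–Fenania agreement and 07.23 is covered: preferential rate Free applies instead.
The additional-duty order on 07.23 targets Talania, not Fenania; it does not apply.
Duty = $241,671.20 × 0% = $0.00.
Total = $67,095.27 + $0.00 + $0.00 = $67,095.27.

$67,095.27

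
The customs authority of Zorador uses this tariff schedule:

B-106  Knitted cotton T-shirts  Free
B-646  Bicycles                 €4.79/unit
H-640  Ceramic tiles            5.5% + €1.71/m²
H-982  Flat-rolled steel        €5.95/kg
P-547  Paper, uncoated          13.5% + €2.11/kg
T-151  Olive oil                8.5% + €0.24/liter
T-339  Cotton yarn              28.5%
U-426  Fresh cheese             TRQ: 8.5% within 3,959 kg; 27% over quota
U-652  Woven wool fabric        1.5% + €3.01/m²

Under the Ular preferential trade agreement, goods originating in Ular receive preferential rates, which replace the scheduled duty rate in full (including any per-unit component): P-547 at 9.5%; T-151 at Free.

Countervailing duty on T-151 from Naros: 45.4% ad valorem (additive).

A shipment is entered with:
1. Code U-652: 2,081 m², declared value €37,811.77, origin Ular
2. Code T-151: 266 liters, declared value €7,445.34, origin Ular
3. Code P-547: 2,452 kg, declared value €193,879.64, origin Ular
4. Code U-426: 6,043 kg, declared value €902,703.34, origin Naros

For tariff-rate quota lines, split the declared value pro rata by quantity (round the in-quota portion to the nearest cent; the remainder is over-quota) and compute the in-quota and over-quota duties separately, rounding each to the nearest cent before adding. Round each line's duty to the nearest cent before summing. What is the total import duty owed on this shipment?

€159,571.31

Line 1 (U-652, Ular, 2,081 m², €37,811.77):
Base rate for U-652 is 1.5% + €3.01/m².
Origin Ular is the FTA partner but U-652 is not on the preference list; base rate stands.
Duty = €37,811.77 × 1.5% + 2,081 × €3.01 = €6,830.99.
Line 2 (T-151, Ular, 266 liters, €7,445.34):
Base rate for T-151 is 8.5% + €0.24/liter.
Origin Ular qualifies under the Zorador–Ular agreement and T-151 is covered: preferential rate Free applies instead.
The additional-duty order on T-151 targets Naros, not Ular; it does not apply.
Duty = €7,445.34 × 0% = €0.00.
Line 3 (P-547, Ular, 2,452 kg, €193,879.64):
Base rate for P-547 is 13.5% + €2.11/kg.
Origin Ular qualifies under the Zorador–Ular agreement and P-547 is covered: preferential rate 9.5% applies instead.
Duty = €193,879.64 × 9.5% = €18,418.57.
Line 4 (U-426, Naros, 6,043 kg, €902,703.34):
Code U-426 is under a tariff-rate quota (threshold 3,959 kg). In-quota: 3,959 kg at 8.5%; over-quota: 2,084 kg at 27%.
Pro-rata value split: in-quota = €902,703.34 × 3,959/6,043 = €591,395.42; over-quota = €902,703.34 − €591,395.42 = €311,307.92.
In-quota duty = €591,395.42 × 8.5% = €50,268.61. Over-quota duty = €311,307.92 × 27% = €84,053.14.
Line duty = €50,268.61 + €84,053.14 = €134,321.75.
Total = €6,830.99 + €0.00 + €18,418.57 + €134,321.75 = €159,571.31.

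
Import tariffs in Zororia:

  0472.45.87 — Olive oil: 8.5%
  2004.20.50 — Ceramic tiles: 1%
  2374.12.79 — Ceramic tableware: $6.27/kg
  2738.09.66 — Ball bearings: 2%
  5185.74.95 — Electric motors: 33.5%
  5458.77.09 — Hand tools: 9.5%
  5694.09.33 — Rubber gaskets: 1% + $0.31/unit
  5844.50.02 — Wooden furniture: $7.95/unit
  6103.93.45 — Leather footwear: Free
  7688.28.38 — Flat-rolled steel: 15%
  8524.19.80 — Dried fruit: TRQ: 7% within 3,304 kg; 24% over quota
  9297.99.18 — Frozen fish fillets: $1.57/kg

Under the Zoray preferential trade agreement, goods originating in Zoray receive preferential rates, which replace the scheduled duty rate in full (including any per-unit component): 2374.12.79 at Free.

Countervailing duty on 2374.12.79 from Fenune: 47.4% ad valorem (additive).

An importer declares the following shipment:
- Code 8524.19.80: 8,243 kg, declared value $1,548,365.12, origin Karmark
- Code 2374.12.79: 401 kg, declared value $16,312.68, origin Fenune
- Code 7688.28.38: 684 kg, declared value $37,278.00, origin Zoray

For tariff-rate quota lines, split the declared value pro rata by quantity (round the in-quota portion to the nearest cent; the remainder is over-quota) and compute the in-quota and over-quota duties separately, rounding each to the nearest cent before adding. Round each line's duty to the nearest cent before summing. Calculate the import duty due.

Line 1 (8524.19.80, Karmark, 8,243 kg, $1,548,365.12):
Code 8524.19.80 is under a tariff-rate quota (threshold 3,304 kg). In-quota: 3,304 kg at 7%; over-quota: 4,939 kg at 24%.
Pro-rata value split: in-quota = $1,548,365.12 × 3,304/8,243 = $620,623.36; over-quota = $1,548,365.12 − $620,623.36 = $927,741.76.
In-quota duty = $620,623.36 × 7% = $43,443.64. Over-quota duty = $927,741.76 × 24% = $222,658.02.
Line duty = $43,443.64 + $222,658.02 = $266,101.66.
Line 2 (2374.12.79, Fenune, 401 kg, $16,312.68):
Base rate for 2374.12.79 is $6.27/kg.
2374.12.79 has an FTA preferential rate, but origin Fenune is not Zoray; base rate stands.
Additional duty on 2374.12.79 from Fenune: +47.4% ad valorem. Applied ad valorem rate = 47.4%.
Duty = $16,312.68 × 47.4% + 401 × $6.27 = $10,246.48.
Line 3 (7688.28.38, Zoray, 684 kg, $37,278.00):
Base rate for 7688.28.38 is 15%.
Origin Zoray is the FTA partner but 7688.28.38 is not on the preference list; base rate stands.
Duty = $37,278.00 × 15% = $5,591.70.
Total = $266,101.66 + $10,246.48 + $5,591.70 = $281,939.84.

$281,939.84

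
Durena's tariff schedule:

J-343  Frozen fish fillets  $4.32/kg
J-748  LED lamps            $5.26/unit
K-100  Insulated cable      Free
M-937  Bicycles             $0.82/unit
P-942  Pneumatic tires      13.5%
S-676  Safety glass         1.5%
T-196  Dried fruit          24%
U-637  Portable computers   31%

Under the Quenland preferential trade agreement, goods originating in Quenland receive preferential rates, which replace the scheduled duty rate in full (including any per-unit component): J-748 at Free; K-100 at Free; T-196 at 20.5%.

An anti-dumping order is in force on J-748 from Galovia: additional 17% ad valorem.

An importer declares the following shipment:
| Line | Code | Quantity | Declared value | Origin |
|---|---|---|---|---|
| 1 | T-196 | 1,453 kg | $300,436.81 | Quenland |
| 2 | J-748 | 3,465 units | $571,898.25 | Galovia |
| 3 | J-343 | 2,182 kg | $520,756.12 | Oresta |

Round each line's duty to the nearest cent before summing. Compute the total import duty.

$186,464.39

Line 1 (T-196, Quenland, 1,453 kg, $300,436.81):
Base rate for T-196 is 24%.
Origin Quenland qualifies under the Durena–Quenland agreement and T-196 is covered: preferential rate 20.5% applies instead.
Duty = $300,436.81 × 20.5% = $61,589.55.
Line 2 (J-748, Galovia, 3,465 units, $571,898.25):
Base rate for J-748 is $5.26/unit.
J-748 has an FTA preferential rate, but origin Galovia is not Quenland; base rate stands.
Additional duty on J-748 from Galovia: +17% ad valorem. Applied ad valorem rate = 17%.
Duty = $571,898.25 × 17% + 3,465 × $5.26 = $115,448.60.
Line 3 (J-343, Oresta, 2,182 kg, $520,756.12):
Base rate for J-343 is $4.32/kg.
Duty = 2,182 × $4.32 = $9,426.24.
Total = $61,589.55 + $115,448.60 + $9,426.24 = $186,464.39.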